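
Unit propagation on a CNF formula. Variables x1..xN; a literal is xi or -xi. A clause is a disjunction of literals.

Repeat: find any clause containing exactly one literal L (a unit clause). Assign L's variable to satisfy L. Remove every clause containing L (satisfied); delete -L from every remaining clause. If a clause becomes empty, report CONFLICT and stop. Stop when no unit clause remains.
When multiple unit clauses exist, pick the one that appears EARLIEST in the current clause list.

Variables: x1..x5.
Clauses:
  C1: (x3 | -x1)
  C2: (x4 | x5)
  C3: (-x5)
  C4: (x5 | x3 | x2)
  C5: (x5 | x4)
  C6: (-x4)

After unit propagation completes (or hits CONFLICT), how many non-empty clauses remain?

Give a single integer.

Answer: 2

Derivation:
unit clause [-5] forces x5=F; simplify:
  drop 5 from [4, 5] -> [4]
  drop 5 from [5, 3, 2] -> [3, 2]
  drop 5 from [5, 4] -> [4]
  satisfied 1 clause(s); 5 remain; assigned so far: [5]
unit clause [4] forces x4=T; simplify:
  drop -4 from [-4] -> [] (empty!)
  satisfied 2 clause(s); 3 remain; assigned so far: [4, 5]
CONFLICT (empty clause)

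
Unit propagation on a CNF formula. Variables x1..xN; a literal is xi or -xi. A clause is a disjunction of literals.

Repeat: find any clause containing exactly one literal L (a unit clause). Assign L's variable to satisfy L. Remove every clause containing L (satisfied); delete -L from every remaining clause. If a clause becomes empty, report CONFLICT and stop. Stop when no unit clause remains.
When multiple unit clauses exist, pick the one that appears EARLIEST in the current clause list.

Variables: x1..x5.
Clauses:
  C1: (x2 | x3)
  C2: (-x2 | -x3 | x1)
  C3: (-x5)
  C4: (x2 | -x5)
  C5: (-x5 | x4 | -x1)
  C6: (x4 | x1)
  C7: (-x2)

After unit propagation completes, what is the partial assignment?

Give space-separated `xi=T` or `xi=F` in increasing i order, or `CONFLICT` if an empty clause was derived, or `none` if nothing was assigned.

Answer: x2=F x3=T x5=F

Derivation:
unit clause [-5] forces x5=F; simplify:
  satisfied 3 clause(s); 4 remain; assigned so far: [5]
unit clause [-2] forces x2=F; simplify:
  drop 2 from [2, 3] -> [3]
  satisfied 2 clause(s); 2 remain; assigned so far: [2, 5]
unit clause [3] forces x3=T; simplify:
  satisfied 1 clause(s); 1 remain; assigned so far: [2, 3, 5]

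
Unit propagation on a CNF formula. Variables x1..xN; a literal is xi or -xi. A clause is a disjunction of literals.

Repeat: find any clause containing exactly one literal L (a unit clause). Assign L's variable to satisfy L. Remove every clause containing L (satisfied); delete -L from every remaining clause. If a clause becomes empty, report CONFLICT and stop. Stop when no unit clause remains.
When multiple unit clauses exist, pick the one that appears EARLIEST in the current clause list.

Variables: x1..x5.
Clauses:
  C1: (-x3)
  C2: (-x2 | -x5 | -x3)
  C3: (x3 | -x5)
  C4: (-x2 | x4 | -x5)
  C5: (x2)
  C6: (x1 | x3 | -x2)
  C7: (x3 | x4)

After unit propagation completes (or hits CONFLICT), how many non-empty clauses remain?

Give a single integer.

unit clause [-3] forces x3=F; simplify:
  drop 3 from [3, -5] -> [-5]
  drop 3 from [1, 3, -2] -> [1, -2]
  drop 3 from [3, 4] -> [4]
  satisfied 2 clause(s); 5 remain; assigned so far: [3]
unit clause [-5] forces x5=F; simplify:
  satisfied 2 clause(s); 3 remain; assigned so far: [3, 5]
unit clause [2] forces x2=T; simplify:
  drop -2 from [1, -2] -> [1]
  satisfied 1 clause(s); 2 remain; assigned so far: [2, 3, 5]
unit clause [1] forces x1=T; simplify:
  satisfied 1 clause(s); 1 remain; assigned so far: [1, 2, 3, 5]
unit clause [4] forces x4=T; simplify:
  satisfied 1 clause(s); 0 remain; assigned so far: [1, 2, 3, 4, 5]

Answer: 0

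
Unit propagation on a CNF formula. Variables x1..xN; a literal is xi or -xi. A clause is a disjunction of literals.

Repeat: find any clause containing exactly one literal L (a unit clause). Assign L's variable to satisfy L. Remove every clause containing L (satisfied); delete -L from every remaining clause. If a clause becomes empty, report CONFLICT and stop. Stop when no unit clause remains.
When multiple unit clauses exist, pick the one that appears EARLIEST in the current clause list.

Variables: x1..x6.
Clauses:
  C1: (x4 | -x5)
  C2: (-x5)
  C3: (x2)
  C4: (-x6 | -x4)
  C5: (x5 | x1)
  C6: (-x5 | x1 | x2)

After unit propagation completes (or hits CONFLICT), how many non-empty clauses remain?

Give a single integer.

unit clause [-5] forces x5=F; simplify:
  drop 5 from [5, 1] -> [1]
  satisfied 3 clause(s); 3 remain; assigned so far: [5]
unit clause [2] forces x2=T; simplify:
  satisfied 1 clause(s); 2 remain; assigned so far: [2, 5]
unit clause [1] forces x1=T; simplify:
  satisfied 1 clause(s); 1 remain; assigned so far: [1, 2, 5]

Answer: 1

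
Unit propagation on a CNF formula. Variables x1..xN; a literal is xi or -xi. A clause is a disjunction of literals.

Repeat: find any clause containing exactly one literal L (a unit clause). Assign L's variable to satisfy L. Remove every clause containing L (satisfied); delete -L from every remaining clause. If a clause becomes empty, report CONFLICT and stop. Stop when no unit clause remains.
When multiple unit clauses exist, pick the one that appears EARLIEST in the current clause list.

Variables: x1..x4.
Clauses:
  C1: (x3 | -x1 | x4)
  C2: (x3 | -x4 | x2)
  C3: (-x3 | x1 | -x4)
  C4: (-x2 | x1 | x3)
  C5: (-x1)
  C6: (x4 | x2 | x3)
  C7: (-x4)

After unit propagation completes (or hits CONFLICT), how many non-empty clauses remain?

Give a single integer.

unit clause [-1] forces x1=F; simplify:
  drop 1 from [-3, 1, -4] -> [-3, -4]
  drop 1 from [-2, 1, 3] -> [-2, 3]
  satisfied 2 clause(s); 5 remain; assigned so far: [1]
unit clause [-4] forces x4=F; simplify:
  drop 4 from [4, 2, 3] -> [2, 3]
  satisfied 3 clause(s); 2 remain; assigned so far: [1, 4]

Answer: 2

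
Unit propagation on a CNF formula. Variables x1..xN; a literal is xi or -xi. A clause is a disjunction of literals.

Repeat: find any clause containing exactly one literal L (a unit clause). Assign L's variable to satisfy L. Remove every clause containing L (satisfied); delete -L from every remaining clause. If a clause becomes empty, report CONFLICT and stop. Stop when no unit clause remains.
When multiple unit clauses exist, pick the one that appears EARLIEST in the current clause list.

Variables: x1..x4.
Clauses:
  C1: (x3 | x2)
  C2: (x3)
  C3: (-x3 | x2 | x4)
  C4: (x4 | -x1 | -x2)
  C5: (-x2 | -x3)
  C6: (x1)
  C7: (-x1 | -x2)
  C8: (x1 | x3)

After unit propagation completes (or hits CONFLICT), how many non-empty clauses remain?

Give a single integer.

unit clause [3] forces x3=T; simplify:
  drop -3 from [-3, 2, 4] -> [2, 4]
  drop -3 from [-2, -3] -> [-2]
  satisfied 3 clause(s); 5 remain; assigned so far: [3]
unit clause [-2] forces x2=F; simplify:
  drop 2 from [2, 4] -> [4]
  satisfied 3 clause(s); 2 remain; assigned so far: [2, 3]
unit clause [4] forces x4=T; simplify:
  satisfied 1 clause(s); 1 remain; assigned so far: [2, 3, 4]
unit clause [1] forces x1=T; simplify:
  satisfied 1 clause(s); 0 remain; assigned so far: [1, 2, 3, 4]

Answer: 0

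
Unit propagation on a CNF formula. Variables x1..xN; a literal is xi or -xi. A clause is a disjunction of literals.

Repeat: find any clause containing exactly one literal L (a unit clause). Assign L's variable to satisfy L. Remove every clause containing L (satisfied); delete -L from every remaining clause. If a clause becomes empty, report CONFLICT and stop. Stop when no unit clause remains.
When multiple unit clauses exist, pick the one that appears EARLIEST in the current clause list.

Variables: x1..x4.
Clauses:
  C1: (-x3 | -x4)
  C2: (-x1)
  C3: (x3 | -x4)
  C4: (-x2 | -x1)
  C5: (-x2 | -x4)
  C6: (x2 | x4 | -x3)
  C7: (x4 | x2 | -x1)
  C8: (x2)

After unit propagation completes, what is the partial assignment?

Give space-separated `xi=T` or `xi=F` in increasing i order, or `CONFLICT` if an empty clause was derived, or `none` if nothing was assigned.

unit clause [-1] forces x1=F; simplify:
  satisfied 3 clause(s); 5 remain; assigned so far: [1]
unit clause [2] forces x2=T; simplify:
  drop -2 from [-2, -4] -> [-4]
  satisfied 2 clause(s); 3 remain; assigned so far: [1, 2]
unit clause [-4] forces x4=F; simplify:
  satisfied 3 clause(s); 0 remain; assigned so far: [1, 2, 4]

Answer: x1=F x2=T x4=F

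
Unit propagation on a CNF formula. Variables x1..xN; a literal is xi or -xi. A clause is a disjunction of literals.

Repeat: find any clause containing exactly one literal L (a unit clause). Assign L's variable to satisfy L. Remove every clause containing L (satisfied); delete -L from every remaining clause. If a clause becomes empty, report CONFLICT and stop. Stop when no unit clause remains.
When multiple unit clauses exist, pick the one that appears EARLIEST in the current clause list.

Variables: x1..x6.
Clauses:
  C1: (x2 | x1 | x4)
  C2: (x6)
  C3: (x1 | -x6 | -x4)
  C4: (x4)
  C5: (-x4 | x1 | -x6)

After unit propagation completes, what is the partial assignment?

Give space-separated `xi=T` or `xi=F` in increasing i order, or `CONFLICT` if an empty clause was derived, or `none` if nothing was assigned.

Answer: x1=T x4=T x6=T

Derivation:
unit clause [6] forces x6=T; simplify:
  drop -6 from [1, -6, -4] -> [1, -4]
  drop -6 from [-4, 1, -6] -> [-4, 1]
  satisfied 1 clause(s); 4 remain; assigned so far: [6]
unit clause [4] forces x4=T; simplify:
  drop -4 from [1, -4] -> [1]
  drop -4 from [-4, 1] -> [1]
  satisfied 2 clause(s); 2 remain; assigned so far: [4, 6]
unit clause [1] forces x1=T; simplify:
  satisfied 2 clause(s); 0 remain; assigned so far: [1, 4, 6]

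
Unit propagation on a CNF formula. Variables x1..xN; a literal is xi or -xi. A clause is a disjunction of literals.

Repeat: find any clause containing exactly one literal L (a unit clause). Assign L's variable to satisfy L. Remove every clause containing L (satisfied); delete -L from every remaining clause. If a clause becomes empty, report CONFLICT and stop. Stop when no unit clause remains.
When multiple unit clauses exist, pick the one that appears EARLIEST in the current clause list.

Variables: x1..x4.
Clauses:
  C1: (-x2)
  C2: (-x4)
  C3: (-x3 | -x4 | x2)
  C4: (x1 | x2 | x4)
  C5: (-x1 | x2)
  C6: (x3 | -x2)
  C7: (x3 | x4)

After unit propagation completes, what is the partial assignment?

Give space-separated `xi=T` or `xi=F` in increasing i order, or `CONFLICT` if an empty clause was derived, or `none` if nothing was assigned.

unit clause [-2] forces x2=F; simplify:
  drop 2 from [-3, -4, 2] -> [-3, -4]
  drop 2 from [1, 2, 4] -> [1, 4]
  drop 2 from [-1, 2] -> [-1]
  satisfied 2 clause(s); 5 remain; assigned so far: [2]
unit clause [-4] forces x4=F; simplify:
  drop 4 from [1, 4] -> [1]
  drop 4 from [3, 4] -> [3]
  satisfied 2 clause(s); 3 remain; assigned so far: [2, 4]
unit clause [1] forces x1=T; simplify:
  drop -1 from [-1] -> [] (empty!)
  satisfied 1 clause(s); 2 remain; assigned so far: [1, 2, 4]
CONFLICT (empty clause)

Answer: CONFLICT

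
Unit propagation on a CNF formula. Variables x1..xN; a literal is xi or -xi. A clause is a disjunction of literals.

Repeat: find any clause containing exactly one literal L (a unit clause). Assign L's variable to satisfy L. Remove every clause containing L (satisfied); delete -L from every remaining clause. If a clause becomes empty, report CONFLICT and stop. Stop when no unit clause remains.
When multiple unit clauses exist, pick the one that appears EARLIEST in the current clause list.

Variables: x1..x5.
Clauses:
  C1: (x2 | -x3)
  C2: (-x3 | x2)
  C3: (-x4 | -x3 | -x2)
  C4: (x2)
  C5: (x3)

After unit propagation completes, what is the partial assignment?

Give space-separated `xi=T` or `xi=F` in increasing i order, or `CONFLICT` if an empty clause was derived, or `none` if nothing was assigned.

unit clause [2] forces x2=T; simplify:
  drop -2 from [-4, -3, -2] -> [-4, -3]
  satisfied 3 clause(s); 2 remain; assigned so far: [2]
unit clause [3] forces x3=T; simplify:
  drop -3 from [-4, -3] -> [-4]
  satisfied 1 clause(s); 1 remain; assigned so far: [2, 3]
unit clause [-4] forces x4=F; simplify:
  satisfied 1 clause(s); 0 remain; assigned so far: [2, 3, 4]

Answer: x2=T x3=T x4=F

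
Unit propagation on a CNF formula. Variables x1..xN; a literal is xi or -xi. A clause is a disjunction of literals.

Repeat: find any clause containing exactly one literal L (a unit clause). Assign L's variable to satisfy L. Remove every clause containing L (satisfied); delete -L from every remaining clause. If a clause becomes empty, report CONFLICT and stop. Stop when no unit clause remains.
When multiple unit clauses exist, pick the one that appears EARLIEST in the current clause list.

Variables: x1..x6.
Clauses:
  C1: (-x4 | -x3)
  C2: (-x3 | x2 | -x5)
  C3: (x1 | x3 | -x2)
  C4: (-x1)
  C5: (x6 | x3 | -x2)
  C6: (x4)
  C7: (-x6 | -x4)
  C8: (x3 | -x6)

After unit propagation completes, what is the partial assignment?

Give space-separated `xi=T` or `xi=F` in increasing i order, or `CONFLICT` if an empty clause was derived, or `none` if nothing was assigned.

Answer: x1=F x2=F x3=F x4=T x6=F

Derivation:
unit clause [-1] forces x1=F; simplify:
  drop 1 from [1, 3, -2] -> [3, -2]
  satisfied 1 clause(s); 7 remain; assigned so far: [1]
unit clause [4] forces x4=T; simplify:
  drop -4 from [-4, -3] -> [-3]
  drop -4 from [-6, -4] -> [-6]
  satisfied 1 clause(s); 6 remain; assigned so far: [1, 4]
unit clause [-3] forces x3=F; simplify:
  drop 3 from [3, -2] -> [-2]
  drop 3 from [6, 3, -2] -> [6, -2]
  drop 3 from [3, -6] -> [-6]
  satisfied 2 clause(s); 4 remain; assigned so far: [1, 3, 4]
unit clause [-2] forces x2=F; simplify:
  satisfied 2 clause(s); 2 remain; assigned so far: [1, 2, 3, 4]
unit clause [-6] forces x6=F; simplify:
  satisfied 2 clause(s); 0 remain; assigned so far: [1, 2, 3, 4, 6]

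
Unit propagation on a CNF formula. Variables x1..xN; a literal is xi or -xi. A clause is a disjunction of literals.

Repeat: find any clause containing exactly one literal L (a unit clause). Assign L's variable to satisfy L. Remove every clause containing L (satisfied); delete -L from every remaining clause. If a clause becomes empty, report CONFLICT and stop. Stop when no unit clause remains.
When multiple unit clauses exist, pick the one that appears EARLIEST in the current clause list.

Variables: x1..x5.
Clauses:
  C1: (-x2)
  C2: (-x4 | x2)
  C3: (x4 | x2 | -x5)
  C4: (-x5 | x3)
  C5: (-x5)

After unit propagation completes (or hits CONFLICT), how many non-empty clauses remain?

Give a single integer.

Answer: 0

Derivation:
unit clause [-2] forces x2=F; simplify:
  drop 2 from [-4, 2] -> [-4]
  drop 2 from [4, 2, -5] -> [4, -5]
  satisfied 1 clause(s); 4 remain; assigned so far: [2]
unit clause [-4] forces x4=F; simplify:
  drop 4 from [4, -5] -> [-5]
  satisfied 1 clause(s); 3 remain; assigned so far: [2, 4]
unit clause [-5] forces x5=F; simplify:
  satisfied 3 clause(s); 0 remain; assigned so far: [2, 4, 5]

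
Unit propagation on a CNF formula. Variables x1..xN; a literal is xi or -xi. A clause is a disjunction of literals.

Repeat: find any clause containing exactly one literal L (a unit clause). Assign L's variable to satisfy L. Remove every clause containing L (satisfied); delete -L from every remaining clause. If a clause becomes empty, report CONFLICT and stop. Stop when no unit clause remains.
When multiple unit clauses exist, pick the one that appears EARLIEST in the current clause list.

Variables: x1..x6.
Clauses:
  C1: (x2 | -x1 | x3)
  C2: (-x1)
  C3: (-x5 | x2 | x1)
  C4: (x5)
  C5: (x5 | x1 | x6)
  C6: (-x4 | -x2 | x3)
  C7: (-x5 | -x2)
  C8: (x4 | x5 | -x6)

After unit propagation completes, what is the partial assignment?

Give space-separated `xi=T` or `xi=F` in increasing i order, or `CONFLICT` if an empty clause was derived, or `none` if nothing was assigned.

unit clause [-1] forces x1=F; simplify:
  drop 1 from [-5, 2, 1] -> [-5, 2]
  drop 1 from [5, 1, 6] -> [5, 6]
  satisfied 2 clause(s); 6 remain; assigned so far: [1]
unit clause [5] forces x5=T; simplify:
  drop -5 from [-5, 2] -> [2]
  drop -5 from [-5, -2] -> [-2]
  satisfied 3 clause(s); 3 remain; assigned so far: [1, 5]
unit clause [2] forces x2=T; simplify:
  drop -2 from [-4, -2, 3] -> [-4, 3]
  drop -2 from [-2] -> [] (empty!)
  satisfied 1 clause(s); 2 remain; assigned so far: [1, 2, 5]
CONFLICT (empty clause)

Answer: CONFLICT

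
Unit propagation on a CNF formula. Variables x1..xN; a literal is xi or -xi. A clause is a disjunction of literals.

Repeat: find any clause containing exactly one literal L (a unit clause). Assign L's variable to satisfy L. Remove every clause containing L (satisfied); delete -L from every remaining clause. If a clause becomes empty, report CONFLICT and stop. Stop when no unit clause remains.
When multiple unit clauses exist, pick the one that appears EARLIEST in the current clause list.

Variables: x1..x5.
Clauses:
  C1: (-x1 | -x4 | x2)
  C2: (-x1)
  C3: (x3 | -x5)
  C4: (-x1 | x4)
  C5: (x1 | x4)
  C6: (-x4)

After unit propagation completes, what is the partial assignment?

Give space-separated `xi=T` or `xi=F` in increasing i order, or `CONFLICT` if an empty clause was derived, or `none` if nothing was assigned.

unit clause [-1] forces x1=F; simplify:
  drop 1 from [1, 4] -> [4]
  satisfied 3 clause(s); 3 remain; assigned so far: [1]
unit clause [4] forces x4=T; simplify:
  drop -4 from [-4] -> [] (empty!)
  satisfied 1 clause(s); 2 remain; assigned so far: [1, 4]
CONFLICT (empty clause)

Answer: CONFLICT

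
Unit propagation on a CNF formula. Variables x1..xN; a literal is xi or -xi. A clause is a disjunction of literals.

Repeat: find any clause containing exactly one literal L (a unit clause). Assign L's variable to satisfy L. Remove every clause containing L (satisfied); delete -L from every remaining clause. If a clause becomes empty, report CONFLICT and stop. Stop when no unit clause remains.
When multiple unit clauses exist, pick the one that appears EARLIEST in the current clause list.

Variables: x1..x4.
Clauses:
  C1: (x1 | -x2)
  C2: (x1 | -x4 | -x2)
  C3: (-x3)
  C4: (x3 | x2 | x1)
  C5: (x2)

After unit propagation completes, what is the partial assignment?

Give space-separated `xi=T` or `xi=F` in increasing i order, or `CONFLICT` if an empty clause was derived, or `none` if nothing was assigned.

unit clause [-3] forces x3=F; simplify:
  drop 3 from [3, 2, 1] -> [2, 1]
  satisfied 1 clause(s); 4 remain; assigned so far: [3]
unit clause [2] forces x2=T; simplify:
  drop -2 from [1, -2] -> [1]
  drop -2 from [1, -4, -2] -> [1, -4]
  satisfied 2 clause(s); 2 remain; assigned so far: [2, 3]
unit clause [1] forces x1=T; simplify:
  satisfied 2 clause(s); 0 remain; assigned so far: [1, 2, 3]

Answer: x1=T x2=T x3=F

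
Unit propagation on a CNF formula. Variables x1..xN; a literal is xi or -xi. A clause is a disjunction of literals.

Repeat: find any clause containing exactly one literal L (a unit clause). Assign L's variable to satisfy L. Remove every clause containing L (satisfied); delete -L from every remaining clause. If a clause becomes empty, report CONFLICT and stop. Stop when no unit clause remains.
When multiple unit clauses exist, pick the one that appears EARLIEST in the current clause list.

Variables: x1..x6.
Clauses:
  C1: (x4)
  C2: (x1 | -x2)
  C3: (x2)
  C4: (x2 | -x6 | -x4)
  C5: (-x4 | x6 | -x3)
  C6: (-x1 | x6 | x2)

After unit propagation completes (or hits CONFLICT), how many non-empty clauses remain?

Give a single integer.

unit clause [4] forces x4=T; simplify:
  drop -4 from [2, -6, -4] -> [2, -6]
  drop -4 from [-4, 6, -3] -> [6, -3]
  satisfied 1 clause(s); 5 remain; assigned so far: [4]
unit clause [2] forces x2=T; simplify:
  drop -2 from [1, -2] -> [1]
  satisfied 3 clause(s); 2 remain; assigned so far: [2, 4]
unit clause [1] forces x1=T; simplify:
  satisfied 1 clause(s); 1 remain; assigned so far: [1, 2, 4]

Answer: 1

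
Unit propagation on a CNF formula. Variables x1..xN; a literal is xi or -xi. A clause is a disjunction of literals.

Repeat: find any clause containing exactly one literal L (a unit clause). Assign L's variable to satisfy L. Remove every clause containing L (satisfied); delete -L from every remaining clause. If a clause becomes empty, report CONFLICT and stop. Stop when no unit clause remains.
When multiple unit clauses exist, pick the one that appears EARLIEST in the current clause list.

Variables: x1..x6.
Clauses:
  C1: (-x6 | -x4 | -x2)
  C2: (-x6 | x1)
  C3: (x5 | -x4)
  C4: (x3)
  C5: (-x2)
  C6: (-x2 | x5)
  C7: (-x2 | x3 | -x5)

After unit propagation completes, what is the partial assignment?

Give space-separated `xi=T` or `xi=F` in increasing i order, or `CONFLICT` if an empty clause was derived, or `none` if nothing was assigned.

Answer: x2=F x3=T

Derivation:
unit clause [3] forces x3=T; simplify:
  satisfied 2 clause(s); 5 remain; assigned so far: [3]
unit clause [-2] forces x2=F; simplify:
  satisfied 3 clause(s); 2 remain; assigned so far: [2, 3]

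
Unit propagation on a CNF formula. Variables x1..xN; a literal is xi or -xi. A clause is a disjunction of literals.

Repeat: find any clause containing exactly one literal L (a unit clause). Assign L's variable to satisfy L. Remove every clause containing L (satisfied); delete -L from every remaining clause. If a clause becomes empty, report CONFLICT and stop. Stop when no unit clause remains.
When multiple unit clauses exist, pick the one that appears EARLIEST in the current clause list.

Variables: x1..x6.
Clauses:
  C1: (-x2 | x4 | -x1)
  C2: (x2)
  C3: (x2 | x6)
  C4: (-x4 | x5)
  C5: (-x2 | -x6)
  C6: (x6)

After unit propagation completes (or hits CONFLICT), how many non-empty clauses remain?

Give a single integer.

unit clause [2] forces x2=T; simplify:
  drop -2 from [-2, 4, -1] -> [4, -1]
  drop -2 from [-2, -6] -> [-6]
  satisfied 2 clause(s); 4 remain; assigned so far: [2]
unit clause [-6] forces x6=F; simplify:
  drop 6 from [6] -> [] (empty!)
  satisfied 1 clause(s); 3 remain; assigned so far: [2, 6]
CONFLICT (empty clause)

Answer: 2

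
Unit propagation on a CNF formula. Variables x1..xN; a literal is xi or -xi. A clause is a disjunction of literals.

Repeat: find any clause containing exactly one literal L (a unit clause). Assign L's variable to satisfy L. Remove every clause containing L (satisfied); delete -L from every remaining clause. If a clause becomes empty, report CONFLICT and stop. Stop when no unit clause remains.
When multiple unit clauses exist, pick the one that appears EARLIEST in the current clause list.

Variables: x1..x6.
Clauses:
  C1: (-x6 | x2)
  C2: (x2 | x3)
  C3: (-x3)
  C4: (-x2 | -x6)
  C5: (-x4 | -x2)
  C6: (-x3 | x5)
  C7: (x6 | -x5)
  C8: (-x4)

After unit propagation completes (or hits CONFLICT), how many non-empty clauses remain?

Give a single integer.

unit clause [-3] forces x3=F; simplify:
  drop 3 from [2, 3] -> [2]
  satisfied 2 clause(s); 6 remain; assigned so far: [3]
unit clause [2] forces x2=T; simplify:
  drop -2 from [-2, -6] -> [-6]
  drop -2 from [-4, -2] -> [-4]
  satisfied 2 clause(s); 4 remain; assigned so far: [2, 3]
unit clause [-6] forces x6=F; simplify:
  drop 6 from [6, -5] -> [-5]
  satisfied 1 clause(s); 3 remain; assigned so far: [2, 3, 6]
unit clause [-4] forces x4=F; simplify:
  satisfied 2 clause(s); 1 remain; assigned so far: [2, 3, 4, 6]
unit clause [-5] forces x5=F; simplify:
  satisfied 1 clause(s); 0 remain; assigned so far: [2, 3, 4, 5, 6]

Answer: 0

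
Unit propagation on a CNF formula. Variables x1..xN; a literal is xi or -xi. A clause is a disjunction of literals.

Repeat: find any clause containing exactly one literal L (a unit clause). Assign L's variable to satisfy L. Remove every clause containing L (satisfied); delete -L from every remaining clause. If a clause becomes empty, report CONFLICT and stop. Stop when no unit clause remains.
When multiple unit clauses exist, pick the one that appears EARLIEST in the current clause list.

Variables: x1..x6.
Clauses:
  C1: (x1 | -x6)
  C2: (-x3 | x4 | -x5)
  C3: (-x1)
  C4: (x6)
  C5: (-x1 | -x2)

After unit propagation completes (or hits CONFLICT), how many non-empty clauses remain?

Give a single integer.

unit clause [-1] forces x1=F; simplify:
  drop 1 from [1, -6] -> [-6]
  satisfied 2 clause(s); 3 remain; assigned so far: [1]
unit clause [-6] forces x6=F; simplify:
  drop 6 from [6] -> [] (empty!)
  satisfied 1 clause(s); 2 remain; assigned so far: [1, 6]
CONFLICT (empty clause)

Answer: 1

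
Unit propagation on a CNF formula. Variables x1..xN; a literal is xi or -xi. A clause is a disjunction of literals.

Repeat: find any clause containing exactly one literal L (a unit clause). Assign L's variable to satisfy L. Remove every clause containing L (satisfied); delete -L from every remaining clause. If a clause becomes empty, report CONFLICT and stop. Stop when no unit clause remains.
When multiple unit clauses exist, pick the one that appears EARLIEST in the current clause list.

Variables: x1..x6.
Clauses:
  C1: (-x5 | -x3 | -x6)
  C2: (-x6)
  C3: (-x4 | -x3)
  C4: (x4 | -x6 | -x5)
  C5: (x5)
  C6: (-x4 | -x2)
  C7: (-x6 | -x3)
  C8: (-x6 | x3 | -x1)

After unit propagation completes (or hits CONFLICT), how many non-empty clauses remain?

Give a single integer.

unit clause [-6] forces x6=F; simplify:
  satisfied 5 clause(s); 3 remain; assigned so far: [6]
unit clause [5] forces x5=T; simplify:
  satisfied 1 clause(s); 2 remain; assigned so far: [5, 6]

Answer: 2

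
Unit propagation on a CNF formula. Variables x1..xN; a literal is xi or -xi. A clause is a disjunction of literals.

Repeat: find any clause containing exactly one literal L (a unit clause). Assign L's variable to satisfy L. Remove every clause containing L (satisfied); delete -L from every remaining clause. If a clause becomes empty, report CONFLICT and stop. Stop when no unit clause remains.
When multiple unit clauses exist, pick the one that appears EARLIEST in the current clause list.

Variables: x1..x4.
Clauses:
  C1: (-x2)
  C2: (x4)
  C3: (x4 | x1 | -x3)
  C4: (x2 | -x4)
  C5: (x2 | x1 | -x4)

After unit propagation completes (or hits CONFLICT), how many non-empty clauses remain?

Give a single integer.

Answer: 1

Derivation:
unit clause [-2] forces x2=F; simplify:
  drop 2 from [2, -4] -> [-4]
  drop 2 from [2, 1, -4] -> [1, -4]
  satisfied 1 clause(s); 4 remain; assigned so far: [2]
unit clause [4] forces x4=T; simplify:
  drop -4 from [-4] -> [] (empty!)
  drop -4 from [1, -4] -> [1]
  satisfied 2 clause(s); 2 remain; assigned so far: [2, 4]
CONFLICT (empty clause)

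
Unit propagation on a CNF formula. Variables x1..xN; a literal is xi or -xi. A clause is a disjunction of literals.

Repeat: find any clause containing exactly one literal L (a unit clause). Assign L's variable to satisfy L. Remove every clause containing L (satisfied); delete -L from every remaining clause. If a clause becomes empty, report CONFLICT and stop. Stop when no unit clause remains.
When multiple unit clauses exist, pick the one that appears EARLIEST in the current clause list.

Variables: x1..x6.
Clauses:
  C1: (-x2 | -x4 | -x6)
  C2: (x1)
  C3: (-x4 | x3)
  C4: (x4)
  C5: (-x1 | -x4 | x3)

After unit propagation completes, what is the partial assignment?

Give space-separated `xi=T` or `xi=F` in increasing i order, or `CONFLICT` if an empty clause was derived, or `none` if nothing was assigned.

unit clause [1] forces x1=T; simplify:
  drop -1 from [-1, -4, 3] -> [-4, 3]
  satisfied 1 clause(s); 4 remain; assigned so far: [1]
unit clause [4] forces x4=T; simplify:
  drop -4 from [-2, -4, -6] -> [-2, -6]
  drop -4 from [-4, 3] -> [3]
  drop -4 from [-4, 3] -> [3]
  satisfied 1 clause(s); 3 remain; assigned so far: [1, 4]
unit clause [3] forces x3=T; simplify:
  satisfied 2 clause(s); 1 remain; assigned so far: [1, 3, 4]

Answer: x1=T x3=T x4=T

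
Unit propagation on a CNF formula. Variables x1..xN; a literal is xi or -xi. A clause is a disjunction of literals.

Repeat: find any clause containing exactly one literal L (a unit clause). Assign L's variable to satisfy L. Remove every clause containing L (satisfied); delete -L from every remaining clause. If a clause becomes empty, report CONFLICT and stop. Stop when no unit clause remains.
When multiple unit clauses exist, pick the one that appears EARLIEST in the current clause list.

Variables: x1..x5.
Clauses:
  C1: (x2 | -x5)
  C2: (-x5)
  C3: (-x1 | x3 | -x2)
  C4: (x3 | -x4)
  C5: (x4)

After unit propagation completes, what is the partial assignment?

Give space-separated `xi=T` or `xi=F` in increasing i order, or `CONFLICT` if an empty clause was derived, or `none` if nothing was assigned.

Answer: x3=T x4=T x5=F

Derivation:
unit clause [-5] forces x5=F; simplify:
  satisfied 2 clause(s); 3 remain; assigned so far: [5]
unit clause [4] forces x4=T; simplify:
  drop -4 from [3, -4] -> [3]
  satisfied 1 clause(s); 2 remain; assigned so far: [4, 5]
unit clause [3] forces x3=T; simplify:
  satisfied 2 clause(s); 0 remain; assigned so far: [3, 4, 5]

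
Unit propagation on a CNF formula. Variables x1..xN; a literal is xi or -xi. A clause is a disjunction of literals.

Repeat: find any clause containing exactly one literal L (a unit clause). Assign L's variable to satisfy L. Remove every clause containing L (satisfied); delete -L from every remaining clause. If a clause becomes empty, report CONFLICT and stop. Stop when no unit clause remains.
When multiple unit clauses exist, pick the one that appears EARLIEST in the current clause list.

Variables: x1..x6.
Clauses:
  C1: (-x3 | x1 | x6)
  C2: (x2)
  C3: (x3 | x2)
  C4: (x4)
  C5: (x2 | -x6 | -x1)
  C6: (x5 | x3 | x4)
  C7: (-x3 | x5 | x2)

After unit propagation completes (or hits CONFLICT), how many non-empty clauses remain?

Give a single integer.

Answer: 1

Derivation:
unit clause [2] forces x2=T; simplify:
  satisfied 4 clause(s); 3 remain; assigned so far: [2]
unit clause [4] forces x4=T; simplify:
  satisfied 2 clause(s); 1 remain; assigned so far: [2, 4]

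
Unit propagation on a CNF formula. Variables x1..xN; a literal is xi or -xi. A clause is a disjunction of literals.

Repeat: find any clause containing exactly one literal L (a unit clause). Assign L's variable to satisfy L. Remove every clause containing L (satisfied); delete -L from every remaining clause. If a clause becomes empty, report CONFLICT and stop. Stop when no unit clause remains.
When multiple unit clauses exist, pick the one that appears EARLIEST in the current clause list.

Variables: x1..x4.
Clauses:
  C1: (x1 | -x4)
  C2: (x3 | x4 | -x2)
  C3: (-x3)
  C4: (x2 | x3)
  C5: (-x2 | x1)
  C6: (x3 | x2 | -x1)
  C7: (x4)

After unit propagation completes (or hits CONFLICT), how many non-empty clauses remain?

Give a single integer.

Answer: 0

Derivation:
unit clause [-3] forces x3=F; simplify:
  drop 3 from [3, 4, -2] -> [4, -2]
  drop 3 from [2, 3] -> [2]
  drop 3 from [3, 2, -1] -> [2, -1]
  satisfied 1 clause(s); 6 remain; assigned so far: [3]
unit clause [2] forces x2=T; simplify:
  drop -2 from [4, -2] -> [4]
  drop -2 from [-2, 1] -> [1]
  satisfied 2 clause(s); 4 remain; assigned so far: [2, 3]
unit clause [4] forces x4=T; simplify:
  drop -4 from [1, -4] -> [1]
  satisfied 2 clause(s); 2 remain; assigned so far: [2, 3, 4]
unit clause [1] forces x1=T; simplify:
  satisfied 2 clause(s); 0 remain; assigned so far: [1, 2, 3, 4]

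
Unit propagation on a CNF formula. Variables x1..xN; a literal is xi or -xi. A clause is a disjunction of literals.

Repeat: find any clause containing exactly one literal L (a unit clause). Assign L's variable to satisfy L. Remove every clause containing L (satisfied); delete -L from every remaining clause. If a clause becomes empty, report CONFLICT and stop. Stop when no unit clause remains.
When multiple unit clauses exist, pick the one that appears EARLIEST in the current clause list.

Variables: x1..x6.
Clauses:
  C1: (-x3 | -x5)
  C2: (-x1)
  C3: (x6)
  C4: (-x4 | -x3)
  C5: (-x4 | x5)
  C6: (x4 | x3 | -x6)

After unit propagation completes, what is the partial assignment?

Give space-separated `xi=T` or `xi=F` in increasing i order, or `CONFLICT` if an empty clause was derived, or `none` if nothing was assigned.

unit clause [-1] forces x1=F; simplify:
  satisfied 1 clause(s); 5 remain; assigned so far: [1]
unit clause [6] forces x6=T; simplify:
  drop -6 from [4, 3, -6] -> [4, 3]
  satisfied 1 clause(s); 4 remain; assigned so far: [1, 6]

Answer: x1=F x6=T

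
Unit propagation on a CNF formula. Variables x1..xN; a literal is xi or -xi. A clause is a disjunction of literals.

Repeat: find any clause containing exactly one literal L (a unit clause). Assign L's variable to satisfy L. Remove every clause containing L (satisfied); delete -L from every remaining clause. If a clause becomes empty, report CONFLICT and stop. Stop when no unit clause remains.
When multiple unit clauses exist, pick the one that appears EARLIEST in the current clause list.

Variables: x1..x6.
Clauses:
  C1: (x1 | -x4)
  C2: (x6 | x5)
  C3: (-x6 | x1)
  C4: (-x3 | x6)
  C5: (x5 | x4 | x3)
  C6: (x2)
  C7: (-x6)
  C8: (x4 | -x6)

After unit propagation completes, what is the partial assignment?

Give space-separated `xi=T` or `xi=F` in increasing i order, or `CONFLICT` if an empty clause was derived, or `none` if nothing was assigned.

unit clause [2] forces x2=T; simplify:
  satisfied 1 clause(s); 7 remain; assigned so far: [2]
unit clause [-6] forces x6=F; simplify:
  drop 6 from [6, 5] -> [5]
  drop 6 from [-3, 6] -> [-3]
  satisfied 3 clause(s); 4 remain; assigned so far: [2, 6]
unit clause [5] forces x5=T; simplify:
  satisfied 2 clause(s); 2 remain; assigned so far: [2, 5, 6]
unit clause [-3] forces x3=F; simplify:
  satisfied 1 clause(s); 1 remain; assigned so far: [2, 3, 5, 6]

Answer: x2=T x3=F x5=T x6=F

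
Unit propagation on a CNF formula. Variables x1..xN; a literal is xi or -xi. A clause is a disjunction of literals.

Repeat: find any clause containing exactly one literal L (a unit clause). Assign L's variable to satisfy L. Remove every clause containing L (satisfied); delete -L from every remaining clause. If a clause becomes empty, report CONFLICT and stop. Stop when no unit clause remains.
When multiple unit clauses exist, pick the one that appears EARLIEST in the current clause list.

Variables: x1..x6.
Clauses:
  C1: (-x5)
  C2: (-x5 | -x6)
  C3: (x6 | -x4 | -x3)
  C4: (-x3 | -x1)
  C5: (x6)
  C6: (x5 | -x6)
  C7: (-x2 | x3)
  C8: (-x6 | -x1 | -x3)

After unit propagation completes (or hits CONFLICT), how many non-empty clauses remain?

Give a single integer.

unit clause [-5] forces x5=F; simplify:
  drop 5 from [5, -6] -> [-6]
  satisfied 2 clause(s); 6 remain; assigned so far: [5]
unit clause [6] forces x6=T; simplify:
  drop -6 from [-6] -> [] (empty!)
  drop -6 from [-6, -1, -3] -> [-1, -3]
  satisfied 2 clause(s); 4 remain; assigned so far: [5, 6]
CONFLICT (empty clause)

Answer: 3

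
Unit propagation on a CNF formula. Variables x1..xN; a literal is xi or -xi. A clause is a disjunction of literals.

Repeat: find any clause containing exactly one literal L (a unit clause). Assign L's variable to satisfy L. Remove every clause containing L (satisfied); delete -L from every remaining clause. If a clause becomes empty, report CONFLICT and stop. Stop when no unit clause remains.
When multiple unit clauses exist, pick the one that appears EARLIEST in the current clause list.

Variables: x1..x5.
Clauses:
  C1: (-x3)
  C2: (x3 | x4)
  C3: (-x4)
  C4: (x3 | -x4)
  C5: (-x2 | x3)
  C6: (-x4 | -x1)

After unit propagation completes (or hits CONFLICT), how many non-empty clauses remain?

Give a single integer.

Answer: 2

Derivation:
unit clause [-3] forces x3=F; simplify:
  drop 3 from [3, 4] -> [4]
  drop 3 from [3, -4] -> [-4]
  drop 3 from [-2, 3] -> [-2]
  satisfied 1 clause(s); 5 remain; assigned so far: [3]
unit clause [4] forces x4=T; simplify:
  drop -4 from [-4] -> [] (empty!)
  drop -4 from [-4] -> [] (empty!)
  drop -4 from [-4, -1] -> [-1]
  satisfied 1 clause(s); 4 remain; assigned so far: [3, 4]
CONFLICT (empty clause)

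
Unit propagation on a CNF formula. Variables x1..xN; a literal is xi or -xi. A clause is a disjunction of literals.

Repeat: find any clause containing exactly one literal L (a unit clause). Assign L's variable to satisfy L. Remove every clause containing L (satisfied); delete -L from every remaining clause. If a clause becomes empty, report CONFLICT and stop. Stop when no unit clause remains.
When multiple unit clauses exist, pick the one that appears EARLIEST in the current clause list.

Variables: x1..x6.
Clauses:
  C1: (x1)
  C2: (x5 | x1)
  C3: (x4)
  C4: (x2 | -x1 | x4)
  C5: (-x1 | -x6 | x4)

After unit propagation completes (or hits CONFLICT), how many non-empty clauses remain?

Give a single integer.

unit clause [1] forces x1=T; simplify:
  drop -1 from [2, -1, 4] -> [2, 4]
  drop -1 from [-1, -6, 4] -> [-6, 4]
  satisfied 2 clause(s); 3 remain; assigned so far: [1]
unit clause [4] forces x4=T; simplify:
  satisfied 3 clause(s); 0 remain; assigned so far: [1, 4]

Answer: 0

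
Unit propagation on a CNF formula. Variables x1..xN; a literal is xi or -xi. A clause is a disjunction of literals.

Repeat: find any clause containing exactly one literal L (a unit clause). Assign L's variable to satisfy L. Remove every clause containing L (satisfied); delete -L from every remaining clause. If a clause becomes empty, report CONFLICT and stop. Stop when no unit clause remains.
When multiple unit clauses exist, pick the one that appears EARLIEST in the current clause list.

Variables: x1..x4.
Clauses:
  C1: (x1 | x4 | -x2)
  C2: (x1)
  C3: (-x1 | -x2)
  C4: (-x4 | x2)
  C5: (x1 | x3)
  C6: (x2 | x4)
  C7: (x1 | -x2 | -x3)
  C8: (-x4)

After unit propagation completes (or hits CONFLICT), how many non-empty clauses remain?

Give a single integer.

Answer: 0

Derivation:
unit clause [1] forces x1=T; simplify:
  drop -1 from [-1, -2] -> [-2]
  satisfied 4 clause(s); 4 remain; assigned so far: [1]
unit clause [-2] forces x2=F; simplify:
  drop 2 from [-4, 2] -> [-4]
  drop 2 from [2, 4] -> [4]
  satisfied 1 clause(s); 3 remain; assigned so far: [1, 2]
unit clause [-4] forces x4=F; simplify:
  drop 4 from [4] -> [] (empty!)
  satisfied 2 clause(s); 1 remain; assigned so far: [1, 2, 4]
CONFLICT (empty clause)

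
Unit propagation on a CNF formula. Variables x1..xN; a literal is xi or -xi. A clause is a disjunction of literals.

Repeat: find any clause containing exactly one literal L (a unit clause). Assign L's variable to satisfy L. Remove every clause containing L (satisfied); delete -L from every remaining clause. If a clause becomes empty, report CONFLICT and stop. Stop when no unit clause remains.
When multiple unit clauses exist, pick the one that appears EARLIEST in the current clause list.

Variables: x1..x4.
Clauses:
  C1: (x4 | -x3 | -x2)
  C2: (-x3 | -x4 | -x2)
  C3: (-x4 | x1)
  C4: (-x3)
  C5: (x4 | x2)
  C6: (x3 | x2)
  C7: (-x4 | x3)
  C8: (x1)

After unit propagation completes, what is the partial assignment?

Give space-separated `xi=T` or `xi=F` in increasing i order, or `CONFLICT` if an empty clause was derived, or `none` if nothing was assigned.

Answer: x1=T x2=T x3=F x4=F

Derivation:
unit clause [-3] forces x3=F; simplify:
  drop 3 from [3, 2] -> [2]
  drop 3 from [-4, 3] -> [-4]
  satisfied 3 clause(s); 5 remain; assigned so far: [3]
unit clause [2] forces x2=T; simplify:
  satisfied 2 clause(s); 3 remain; assigned so far: [2, 3]
unit clause [-4] forces x4=F; simplify:
  satisfied 2 clause(s); 1 remain; assigned so far: [2, 3, 4]
unit clause [1] forces x1=T; simplify:
  satisfied 1 clause(s); 0 remain; assigned so far: [1, 2, 3, 4]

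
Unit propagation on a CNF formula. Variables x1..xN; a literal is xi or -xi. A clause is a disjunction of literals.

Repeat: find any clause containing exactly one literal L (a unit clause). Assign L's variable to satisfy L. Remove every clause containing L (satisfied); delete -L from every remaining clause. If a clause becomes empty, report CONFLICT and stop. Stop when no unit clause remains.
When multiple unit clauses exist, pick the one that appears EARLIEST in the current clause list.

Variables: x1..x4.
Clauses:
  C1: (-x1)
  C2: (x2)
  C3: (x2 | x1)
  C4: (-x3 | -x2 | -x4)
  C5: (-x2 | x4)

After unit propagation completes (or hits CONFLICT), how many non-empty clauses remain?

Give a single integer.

unit clause [-1] forces x1=F; simplify:
  drop 1 from [2, 1] -> [2]
  satisfied 1 clause(s); 4 remain; assigned so far: [1]
unit clause [2] forces x2=T; simplify:
  drop -2 from [-3, -2, -4] -> [-3, -4]
  drop -2 from [-2, 4] -> [4]
  satisfied 2 clause(s); 2 remain; assigned so far: [1, 2]
unit clause [4] forces x4=T; simplify:
  drop -4 from [-3, -4] -> [-3]
  satisfied 1 clause(s); 1 remain; assigned so far: [1, 2, 4]
unit clause [-3] forces x3=F; simplify:
  satisfied 1 clause(s); 0 remain; assigned so far: [1, 2, 3, 4]

Answer: 0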